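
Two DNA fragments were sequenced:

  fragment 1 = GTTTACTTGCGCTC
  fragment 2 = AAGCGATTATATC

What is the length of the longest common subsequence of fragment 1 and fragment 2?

7

Pick G (fragment 1 #1, fragment 2 #5), T (fragment 1 #2, fragment 2 #7), T (fragment 1 #3, fragment 2 #8), T (fragment 1 #4, fragment 2 #10), A (fragment 1 #5, fragment 2 #11), T (fragment 1 #13, fragment 2 #12), C (fragment 1 #14, fragment 2 #13); all 7 bases appear in both, in order, and the DP table's final entry dp[14][13] is also 7, so no common subsequence is longer.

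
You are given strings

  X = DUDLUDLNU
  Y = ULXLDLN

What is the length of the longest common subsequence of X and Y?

One common subsequence of length 5: U (X #2, Y #1), then L (X #4, Y #4), then D (X #6, Y #5), then L (X #7, Y #6), then N (X #8, Y #7). The LCS DP gives dp[9][7] = 5, so this is optimal.

5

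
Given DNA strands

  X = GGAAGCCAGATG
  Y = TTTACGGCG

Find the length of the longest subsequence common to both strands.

4

Taking G at X[2]=Y[6]; then G at X[5]=Y[7]; then C at X[7]=Y[8]; then G at X[12]=Y[9] gives a common subsequence of length 4. The LCS DP gives dp[12][9] = 4, so this is optimal.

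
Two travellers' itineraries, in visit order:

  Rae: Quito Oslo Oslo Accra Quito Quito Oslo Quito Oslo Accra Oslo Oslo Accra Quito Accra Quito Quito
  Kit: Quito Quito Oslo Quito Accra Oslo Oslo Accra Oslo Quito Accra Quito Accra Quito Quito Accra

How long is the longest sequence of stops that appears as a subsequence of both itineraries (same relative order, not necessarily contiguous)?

Match Quito [1,2]; then Oslo [2,3]; then Accra [4,5]; then Oslo [7,6]; then Oslo [9,7]; then Accra [10,8]; then Oslo [11,9]; then Accra [13,11]; then Quito [14,12]; then Accra [15,13]; then Quito [16,14]; then Quito [17,15] — 12 stops in the same relative order in both, and the DP table's final entry dp[17][16] is also 12, so no common subsequence is longer.

12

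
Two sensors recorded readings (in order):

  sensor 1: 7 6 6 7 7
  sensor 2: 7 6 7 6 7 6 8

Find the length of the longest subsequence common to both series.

Let dp[i][j] be the LCS length of the first i values of sensor 1 and the first j values of sensor 2. dp[i][j] = dp[i-1][j-1]+1 when the i-th and j-th values match, else max(dp[i-1][j], dp[i][j-1]).
    ·  7  6  7  6  7  6  8
 ·  0  0  0  0  0  0  0  0
 7  0  1  1  1  1  1  1  1
 6  0  1  2  2  2  2  2  2
 6  0  1  2  2  3  3  3  3
 7  0  1  2  3  3  4  4  4
 7  0  1  2  3  3  4  4  4
dp[5][7] = 4. One LCS (by backtracking along matches): 7, 6, 6, 7.

4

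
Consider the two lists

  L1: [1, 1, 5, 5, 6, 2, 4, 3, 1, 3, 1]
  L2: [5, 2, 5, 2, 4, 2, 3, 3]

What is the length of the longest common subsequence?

6

One common subsequence of length 6: 5 at L1[3]=L2[1], 5 at L1[4]=L2[3], 2 at L1[6]=L2[4], 4 at L1[7]=L2[5], 3 at L1[8]=L2[7], 3 at L1[10]=L2[8]. Since dp[11][8] = 6, nothing longer is possible.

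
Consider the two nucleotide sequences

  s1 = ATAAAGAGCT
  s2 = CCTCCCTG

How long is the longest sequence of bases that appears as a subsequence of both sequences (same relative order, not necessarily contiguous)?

3

Pick T at s1[2]=s2[3]; then C at s1[9]=s2[6]; then T at s1[10]=s2[7]; all 3 bases appear in both, in order. The LCS DP gives dp[10][8] = 3, so this is optimal.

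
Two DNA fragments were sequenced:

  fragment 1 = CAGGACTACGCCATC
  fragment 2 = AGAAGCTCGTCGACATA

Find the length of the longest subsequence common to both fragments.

11

One common subsequence of length 11: A (fragment 1 #2, fragment 2 #1), G (fragment 1 #3, fragment 2 #2), G (fragment 1 #4, fragment 2 #5), C (fragment 1 #6, fragment 2 #6), T (fragment 1 #7, fragment 2 #7), C (fragment 1 #9, fragment 2 #8), G (fragment 1 #10, fragment 2 #9), C (fragment 1 #11, fragment 2 #11), C (fragment 1 #12, fragment 2 #14), A (fragment 1 #13, fragment 2 #15), T (fragment 1 #14, fragment 2 #16), and the DP table's final entry dp[15][17] is also 11, so no common subsequence is longer.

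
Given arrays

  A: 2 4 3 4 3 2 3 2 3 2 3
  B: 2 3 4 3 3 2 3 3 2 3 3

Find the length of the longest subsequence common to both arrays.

Let dp[i][j] be the LCS length of the first i values of A and the first j values of B. dp[i][j] = dp[i-1][j-1]+1 when the i-th and j-th values match, else max(dp[i-1][j], dp[i][j-1]).
    ·  2  3  4  3  3  2  3  3  2  3  3
 ·  0  0  0  0  0  0  0  0  0  0  0  0
 2  0  1  1  1  1  1  1  1  1  1  1  1
 4  0  1  1  2  2  2  2  2  2  2  2  2
 3  0  1  2  2  3  3  3  3  3  3  3  3
 4  0  1  2  3  3  3  3  3  3  3  3  3
 3  0  1  2  3  4  4  4  4  4  4  4  4
 2  0  1  2  3  4  4  5  5  5  5  5  5
 3  0  1  2  3  4  5  5  6  6  6  6  6
 2  0  1  2  3  4  5  6  6  6  7  7  7
 3  0  1  2  3  4  5  6  7  7  7  8  8
 2  0  1  2  3  4  5  6  7  7  8  8  8
 3  0  1  2  3  4  5  6  7  8  8  9  9
dp[11][11] = 9. One LCS (by backtracking along matches): 2, 4, 3, 3, 2, 3, 2, 3, 3.

9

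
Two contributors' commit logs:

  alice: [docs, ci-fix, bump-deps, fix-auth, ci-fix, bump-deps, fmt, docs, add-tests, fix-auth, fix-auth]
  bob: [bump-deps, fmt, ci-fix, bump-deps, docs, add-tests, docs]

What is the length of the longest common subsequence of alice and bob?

5

One common subsequence of length 5: bump-deps at alice[3]=bob[1]; then ci-fix at alice[5]=bob[3]; then bump-deps at alice[6]=bob[4]; then docs at alice[8]=bob[5]; then add-tests at alice[9]=bob[6]. dp[11][7] = 5 confirms this is the maximum.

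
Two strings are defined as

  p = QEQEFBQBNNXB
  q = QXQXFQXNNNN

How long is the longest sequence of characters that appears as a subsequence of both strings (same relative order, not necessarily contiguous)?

Let dp[i][j] be the LCS length of the first i characters of p and the first j characters of q. dp[i][j] = dp[i-1][j-1]+1 when the i-th and j-th characters match, else max(dp[i-1][j], dp[i][j-1]).
    ·  Q  X  Q  X  F  Q  X  N  N  N  N
 ·  0  0  0  0  0  0  0  0  0  0  0  0
 Q  0  1  1  1  1  1  1  1  1  1  1  1
 E  0  1  1  1  1  1  1  1  1  1  1  1
 Q  0  1  1  2  2  2  2  2  2  2  2  2
 E  0  1  1  2  2  2  2  2  2  2  2  2
 F  0  1  1  2  2  3  3  3  3  3  3  3
 B  0  1  1  2  2  3  3  3  3  3  3  3
 Q  0  1  1  2  2  3  4  4  4  4  4  4
 B  0  1  1  2  2  3  4  4  4  4  4  4
 N  0  1  1  2  2  3  4  4  5  5  5  5
 N  0  1  1  2  2  3  4  4  5  6  6  6
 X  0  1  2  2  3  3  4  5  5  6  6  6
 B  0  1  2  2  3  3  4  5  5  6  6  6
dp[12][11] = 6. One LCS (by backtracking along matches): QQFQNN.

6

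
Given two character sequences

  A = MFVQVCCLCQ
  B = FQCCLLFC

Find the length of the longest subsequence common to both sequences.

6

Match F [2,1]; then Q [4,2]; then C [6,3]; then C [7,4]; then L [8,6]; then C [9,8] — 6 characters in the same relative order in both. dp[10][8] = 6 confirms this is the maximum.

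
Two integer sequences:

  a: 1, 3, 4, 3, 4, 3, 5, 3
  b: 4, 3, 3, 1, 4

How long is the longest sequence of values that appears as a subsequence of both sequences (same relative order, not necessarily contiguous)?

3

Let dp[i][j] be the LCS length of the first i values of a and the first j values of b. dp[i][j] = dp[i-1][j-1]+1 when the i-th and j-th values match, else max(dp[i-1][j], dp[i][j-1]).
    ·  4  3  3  1  4
 ·  0  0  0  0  0  0
 1  0  0  0  0  1  1
 3  0  0  1  1  1  1
 4  0  1  1  1  1  2
 3  0  1  2  2  2  2
 4  0  1  2  2  2  3
 3  0  1  2  3  3  3
 5  0  1  2  3  3  3
 3  0  1  2  3  3  3
dp[8][5] = 3. One LCS (by backtracking along matches): 3, 3, 4.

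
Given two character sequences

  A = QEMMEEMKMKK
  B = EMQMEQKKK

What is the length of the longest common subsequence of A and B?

7

Let dp[i][j] be the LCS length of the first i characters of A and the first j characters of B. dp[i][j] = dp[i-1][j-1]+1 when the i-th and j-th characters match, else max(dp[i-1][j], dp[i][j-1]).
    ·  E  M  Q  M  E  Q  K  K  K
 ·  0  0  0  0  0  0  0  0  0  0
 Q  0  0  0  1  1  1  1  1  1  1
 E  0  1  1  1  1  2  2  2  2  2
 M  0  1  2  2  2  2  2  2  2  2
 M  0  1  2  2  3  3  3  3  3  3
 E  0  1  2  2  3  4  4  4  4  4
 E  0  1  2  2  3  4  4  4  4  4
 M  0  1  2  2  3  4  4  4  4  4
 K  0  1  2  2  3  4  4  5  5  5
 M  0  1  2  2  3  4  4  5  5  5
 K  0  1  2  2  3  4  4  5  6  6
 K  0  1  2  2  3  4  4  5  6  7
dp[11][9] = 7. One LCS (by backtracking along matches): EMMEKKK.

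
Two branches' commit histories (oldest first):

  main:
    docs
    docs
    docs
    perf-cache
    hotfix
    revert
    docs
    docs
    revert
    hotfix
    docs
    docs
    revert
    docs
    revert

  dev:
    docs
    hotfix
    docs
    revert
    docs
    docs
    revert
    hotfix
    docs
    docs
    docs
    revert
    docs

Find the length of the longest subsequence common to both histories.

Match docs [1,1] → docs [3,3] → revert [6,4] → docs [7,5] → docs [8,6] → revert [9,7] → hotfix [10,8] → docs [11,10] → docs [12,11] → revert [13,12] → docs [14,13] — 11 commits in the same relative order in both. dp[15][13] = 11 confirms this is the maximum.

11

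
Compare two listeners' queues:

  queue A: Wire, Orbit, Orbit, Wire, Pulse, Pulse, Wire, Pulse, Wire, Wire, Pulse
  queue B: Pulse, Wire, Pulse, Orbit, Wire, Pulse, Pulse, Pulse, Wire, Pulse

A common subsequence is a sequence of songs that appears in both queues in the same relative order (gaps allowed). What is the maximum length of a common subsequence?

8

Taking Wire [1,2], Orbit [3,4], Wire [4,5], Pulse [5,6], Pulse [6,7], Pulse [8,8], Wire [10,9], Pulse [11,10] gives a common subsequence of length 8. dp[11][10] = 8 confirms this is the maximum.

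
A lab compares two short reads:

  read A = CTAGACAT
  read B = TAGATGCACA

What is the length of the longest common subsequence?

Let dp[i][j] be the LCS length of the first i bases of read A and the first j bases of read B. dp[i][j] = dp[i-1][j-1]+1 when the i-th and j-th bases match, else max(dp[i-1][j], dp[i][j-1]).
    ·  T  A  G  A  T  G  C  A  C  A
 ·  0  0  0  0  0  0  0  0  0  0  0
 C  0  0  0  0  0  0  0  1  1  1  1
 T  0  1  1  1  1  1  1  1  1  1  1
 A  0  1  2  2  2  2  2  2  2  2  2
 G  0  1  2  3  3  3  3  3  3  3  3
 A  0  1  2  3  4  4  4  4  4  4  4
 C  0  1  2  3  4  4  4  5  5  5  5
 A  0  1  2  3  4  4  4  5  6  6  6
 T  0  1  2  3  4  5  5  5  6  6  6
dp[8][10] = 6. One LCS (by backtracking along matches): TAGACA.

6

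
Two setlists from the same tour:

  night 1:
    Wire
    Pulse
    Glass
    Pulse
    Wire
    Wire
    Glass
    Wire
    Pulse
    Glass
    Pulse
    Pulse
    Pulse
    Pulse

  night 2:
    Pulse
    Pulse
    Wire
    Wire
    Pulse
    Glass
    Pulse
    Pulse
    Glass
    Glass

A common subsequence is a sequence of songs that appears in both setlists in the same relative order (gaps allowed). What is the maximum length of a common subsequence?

8

Match Pulse [2,1] → Pulse [4,2] → Wire [6,3] → Wire [8,4] → Pulse [9,5] → Glass [10,6] → Pulse [11,7] → Pulse [12,8] — 8 songs in the same relative order in both, and the DP table's final entry dp[14][10] is also 8, so no common subsequence is longer.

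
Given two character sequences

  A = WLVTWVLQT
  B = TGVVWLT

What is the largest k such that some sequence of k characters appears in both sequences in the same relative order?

Pick V at A[3]=B[4], then W at A[5]=B[5], then L at A[7]=B[6], then T at A[9]=B[7]; all 4 characters appear in both, in order. dp[9][7] = 4 confirms this is the maximum.

4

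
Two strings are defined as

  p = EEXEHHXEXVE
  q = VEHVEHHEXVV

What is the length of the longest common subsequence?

Match E at p[1]=q[2], then E at p[4]=q[5], then H at p[5]=q[6], then H at p[6]=q[7], then E at p[8]=q[8], then X at p[9]=q[9], then V at p[10]=q[11] — 7 characters in the same relative order in both. dp[11][11] = 7 confirms this is the maximum.

7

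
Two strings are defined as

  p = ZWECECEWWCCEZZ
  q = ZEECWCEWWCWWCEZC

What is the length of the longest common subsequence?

Match Z (p #1, q #1), then E (p #3, q #3), then C (p #4, q #4), then C (p #6, q #6), then E (p #7, q #7), then W (p #8, q #8), then W (p #9, q #9), then C (p #10, q #10), then C (p #11, q #13), then E (p #12, q #14), then Z (p #13, q #15) — 11 characters in the same relative order in both. dp[14][16] = 11 confirms this is the maximum.

11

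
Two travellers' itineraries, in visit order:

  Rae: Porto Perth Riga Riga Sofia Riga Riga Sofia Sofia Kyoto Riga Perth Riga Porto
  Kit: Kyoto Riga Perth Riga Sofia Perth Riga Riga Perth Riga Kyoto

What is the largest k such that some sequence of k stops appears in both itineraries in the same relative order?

Match Perth at Rae[2]=Kit[3]; then Riga at Rae[4]=Kit[4]; then Sofia at Rae[5]=Kit[5]; then Riga at Rae[7]=Kit[7]; then Riga at Rae[11]=Kit[8]; then Perth at Rae[12]=Kit[9]; then Riga at Rae[13]=Kit[10] — 7 stops in the same relative order in both, and the DP table's final entry dp[14][11] is also 7, so no common subsequence is longer.

7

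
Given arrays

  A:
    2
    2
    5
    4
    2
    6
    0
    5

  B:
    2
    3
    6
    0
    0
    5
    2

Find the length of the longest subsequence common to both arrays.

4

One common subsequence of length 4: 2 [1,1] → 6 [6,3] → 0 [7,5] → 5 [8,6], and the DP table's final entry dp[8][7] is also 4, so no common subsequence is longer.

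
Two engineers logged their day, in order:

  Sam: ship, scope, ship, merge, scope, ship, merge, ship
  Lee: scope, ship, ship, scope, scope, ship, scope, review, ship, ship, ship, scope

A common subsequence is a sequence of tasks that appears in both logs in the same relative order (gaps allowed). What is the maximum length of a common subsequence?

6

Taking ship [1,3] → scope [2,5] → ship [3,6] → scope [5,7] → ship [6,10] → ship [8,11] gives a common subsequence of length 6, and the DP table's final entry dp[8][12] is also 6, so no common subsequence is longer.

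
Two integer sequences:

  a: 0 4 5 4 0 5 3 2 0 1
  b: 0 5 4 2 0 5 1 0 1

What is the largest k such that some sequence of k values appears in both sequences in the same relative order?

One common subsequence of length 7: 0 at a[1]=b[1]; then 5 at a[3]=b[2]; then 4 at a[4]=b[3]; then 0 at a[5]=b[5]; then 5 at a[6]=b[6]; then 0 at a[9]=b[8]; then 1 at a[10]=b[9]. Since dp[10][9] = 7, nothing longer is possible.

7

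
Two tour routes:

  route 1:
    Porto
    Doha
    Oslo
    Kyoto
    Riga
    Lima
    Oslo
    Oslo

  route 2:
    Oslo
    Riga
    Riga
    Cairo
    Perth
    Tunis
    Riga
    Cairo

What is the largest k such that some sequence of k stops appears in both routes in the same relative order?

2

One common subsequence of length 2: Oslo at route 1[3]=route 2[1] → Riga at route 1[5]=route 2[7]. The LCS DP gives dp[8][8] = 2, so this is optimal.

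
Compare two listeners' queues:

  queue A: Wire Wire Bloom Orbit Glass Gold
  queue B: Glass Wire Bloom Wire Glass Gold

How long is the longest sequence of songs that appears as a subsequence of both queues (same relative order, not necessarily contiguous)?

Taking Wire at queue A[1]=queue B[2], Wire at queue A[2]=queue B[4], Glass at queue A[5]=queue B[5], Gold at queue A[6]=queue B[6] gives a common subsequence of length 4, and the DP table's final entry dp[6][6] is also 4, so no common subsequence is longer.

4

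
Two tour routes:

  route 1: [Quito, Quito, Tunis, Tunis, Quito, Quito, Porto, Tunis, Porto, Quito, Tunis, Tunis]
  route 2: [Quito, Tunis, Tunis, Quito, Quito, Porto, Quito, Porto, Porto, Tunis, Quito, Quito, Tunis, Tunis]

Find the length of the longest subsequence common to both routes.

10

Pick Quito at route 1[2]=route 2[1]; then Tunis at route 1[3]=route 2[2]; then Tunis at route 1[4]=route 2[3]; then Quito at route 1[5]=route 2[5]; then Quito at route 1[6]=route 2[7]; then Porto at route 1[7]=route 2[9]; then Tunis at route 1[8]=route 2[10]; then Quito at route 1[10]=route 2[12]; then Tunis at route 1[11]=route 2[13]; then Tunis at route 1[12]=route 2[14]; all 10 stops appear in both, in order. The LCS DP gives dp[12][14] = 10, so this is optimal.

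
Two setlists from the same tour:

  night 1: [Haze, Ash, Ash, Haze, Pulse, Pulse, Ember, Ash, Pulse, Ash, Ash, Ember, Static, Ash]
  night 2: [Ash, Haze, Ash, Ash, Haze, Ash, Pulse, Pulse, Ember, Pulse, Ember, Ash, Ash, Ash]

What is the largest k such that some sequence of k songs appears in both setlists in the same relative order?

One common subsequence of length 11: Haze at night 1[1]=night 2[2] → Ash at night 1[2]=night 2[3] → Ash at night 1[3]=night 2[4] → Haze at night 1[4]=night 2[5] → Pulse at night 1[5]=night 2[7] → Pulse at night 1[6]=night 2[8] → Ember at night 1[7]=night 2[9] → Pulse at night 1[9]=night 2[10] → Ash at night 1[10]=night 2[12] → Ash at night 1[11]=night 2[13] → Ash at night 1[14]=night 2[14], and the DP table's final entry dp[14][14] is also 11, so no common subsequence is longer.

11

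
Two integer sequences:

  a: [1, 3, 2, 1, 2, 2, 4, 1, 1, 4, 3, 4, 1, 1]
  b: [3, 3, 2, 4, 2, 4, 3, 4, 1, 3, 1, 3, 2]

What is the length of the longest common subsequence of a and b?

8

One common subsequence of length 8: 3 [2,2] → 2 [3,3] → 2 [6,5] → 4 [10,6] → 3 [11,7] → 4 [12,8] → 1 [13,9] → 1 [14,11]. dp[14][13] = 8 confirms this is the maximum.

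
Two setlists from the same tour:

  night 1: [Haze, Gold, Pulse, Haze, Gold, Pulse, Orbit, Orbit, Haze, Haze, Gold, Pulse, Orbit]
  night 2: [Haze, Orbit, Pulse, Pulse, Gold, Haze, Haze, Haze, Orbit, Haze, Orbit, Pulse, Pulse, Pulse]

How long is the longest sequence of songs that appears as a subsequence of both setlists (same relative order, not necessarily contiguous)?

One common subsequence of length 6: Haze at night 1[1]=night 2[1]; then Gold at night 1[2]=night 2[5]; then Haze at night 1[4]=night 2[8]; then Orbit at night 1[7]=night 2[9]; then Orbit at night 1[8]=night 2[11]; then Pulse at night 1[12]=night 2[14], and the DP table's final entry dp[13][14] is also 6, so no common subsequence is longer.

6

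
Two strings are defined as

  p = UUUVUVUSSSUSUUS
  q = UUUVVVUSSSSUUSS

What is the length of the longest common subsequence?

Taking U (p #1, q #1), then U (p #2, q #2), then U (p #3, q #3), then V (p #4, q #5), then V (p #6, q #6), then U (p #7, q #7), then S (p #8, q #8), then S (p #9, q #9), then S (p #10, q #10), then S (p #12, q #11), then U (p #13, q #12), then U (p #14, q #13), then S (p #15, q #15) gives a common subsequence of length 13. Since dp[15][15] = 13, nothing longer is possible.

13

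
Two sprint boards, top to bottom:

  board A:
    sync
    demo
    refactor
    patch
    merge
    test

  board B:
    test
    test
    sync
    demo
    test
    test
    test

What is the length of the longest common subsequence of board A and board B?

3

One common subsequence of length 3: sync (board A #1, board B #3), then demo (board A #2, board B #4), then test (board A #6, board B #7). dp[6][7] = 3 confirms this is the maximum.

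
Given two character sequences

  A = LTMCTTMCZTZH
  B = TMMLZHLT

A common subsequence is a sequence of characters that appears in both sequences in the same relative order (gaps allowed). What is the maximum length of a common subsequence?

5

Match T at A[2]=B[1] → M at A[3]=B[2] → M at A[7]=B[3] → Z at A[9]=B[5] → T at A[10]=B[8] — 5 characters in the same relative order in both. dp[12][8] = 5 confirms this is the maximum.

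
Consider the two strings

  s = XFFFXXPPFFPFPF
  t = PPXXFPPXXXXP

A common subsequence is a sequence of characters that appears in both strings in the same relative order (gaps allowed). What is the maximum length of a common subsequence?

Taking X (s #1, t #4); then F (s #2, t #5); then X (s #5, t #10); then X (s #6, t #11); then P (s #13, t #12) gives a common subsequence of length 5, and the DP table's final entry dp[14][12] is also 5, so no common subsequence is longer.

5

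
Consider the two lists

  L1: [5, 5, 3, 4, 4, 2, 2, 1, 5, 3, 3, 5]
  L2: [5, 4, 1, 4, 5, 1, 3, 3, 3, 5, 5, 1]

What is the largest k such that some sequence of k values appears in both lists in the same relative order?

7

Let dp[i][j] be the LCS length of the first i values of L1 and the first j values of L2. dp[i][j] = dp[i-1][j-1]+1 when the i-th and j-th values match, else max(dp[i-1][j], dp[i][j-1]).
    ·  5  4  1  4  5  1  3  3  3  5  5  1
 ·  0  0  0  0  0  0  0  0  0  0  0  0  0
 5  0  1  1  1  1  1  1  1  1  1  1  1  1
 5  0  1  1  1  1  2  2  2  2  2  2  2  2
 3  0  1  1  1  1  2  2  3  3  3  3  3  3
 4  0  1  2  2  2  2  2  3  3  3  3  3  3
 4  0  1  2  2  3  3  3  3  3  3  3  3  3
 2  0  1  2  2  3  3  3  3  3  3  3  3  3
 2  0  1  2  2  3  3  3  3  3  3  3  3  3
 1  0  1  2  3  3  3  4  4  4  4  4  4  4
 5  0  1  2  3  3  4  4  4  4  4  5  5  5
 3  0  1  2  3  3  4  4  5  5  5  5  5  5
 3  0  1  2  3  3  4  4  5  6  6  6  6  6
 5  0  1  2  3  3  4  4  5  6  6  7  7  7
dp[12][12] = 7. One LCS (by backtracking along matches): 5, 4, 4, 1, 3, 3, 5.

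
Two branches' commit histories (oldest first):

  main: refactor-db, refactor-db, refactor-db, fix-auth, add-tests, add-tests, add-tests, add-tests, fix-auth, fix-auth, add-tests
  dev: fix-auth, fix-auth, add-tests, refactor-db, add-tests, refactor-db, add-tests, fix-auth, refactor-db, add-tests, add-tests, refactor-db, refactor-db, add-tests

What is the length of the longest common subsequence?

Pick refactor-db at main[1]=dev[4], then refactor-db at main[2]=dev[6], then refactor-db at main[3]=dev[9], then add-tests at main[5]=dev[10], then add-tests at main[6]=dev[11], then add-tests at main[11]=dev[14]; all 6 commits appear in both, in order. Since dp[11][14] = 6, nothing longer is possible.

6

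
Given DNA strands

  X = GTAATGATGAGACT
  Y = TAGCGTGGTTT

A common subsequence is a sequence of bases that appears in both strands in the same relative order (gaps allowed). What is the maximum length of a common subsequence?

7

One common subsequence of length 7: T (X #2, Y #1) → A (X #3, Y #2) → G (X #6, Y #5) → T (X #8, Y #6) → G (X #9, Y #7) → G (X #11, Y #8) → T (X #14, Y #11). The LCS DP gives dp[14][11] = 7, so this is optimal.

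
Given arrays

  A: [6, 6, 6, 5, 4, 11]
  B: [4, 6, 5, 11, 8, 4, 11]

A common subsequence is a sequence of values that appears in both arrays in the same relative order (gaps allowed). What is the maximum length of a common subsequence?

Pick 6 [3,2], then 5 [4,3], then 4 [5,6], then 11 [6,7]; all 4 values appear in both, in order. Since dp[6][7] = 4, nothing longer is possible.

4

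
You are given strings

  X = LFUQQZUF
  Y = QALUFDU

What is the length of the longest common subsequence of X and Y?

3

Let dp[i][j] be the LCS length of the first i characters of X and the first j characters of Y. dp[i][j] = dp[i-1][j-1]+1 when the i-th and j-th characters match, else max(dp[i-1][j], dp[i][j-1]).
    ·  Q  A  L  U  F  D  U
 ·  0  0  0  0  0  0  0  0
 L  0  0  0  1  1  1  1  1
 F  0  0  0  1  1  2  2  2
 U  0  0  0  1  2  2  2  3
 Q  0  1  1  1  2  2  2  3
 Q  0  1  1  1  2  2  2  3
 Z  0  1  1  1  2  2  2  3
 U  0  1  1  1  2  2  2  3
 F  0  1  1  1  2  3  3  3
dp[8][7] = 3. One LCS (by backtracking along matches): LFU.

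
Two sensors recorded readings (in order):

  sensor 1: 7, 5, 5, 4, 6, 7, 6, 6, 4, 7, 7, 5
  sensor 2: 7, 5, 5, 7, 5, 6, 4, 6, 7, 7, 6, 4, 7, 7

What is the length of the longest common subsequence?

Taking 7 [1,1], then 5 [2,3], then 5 [3,5], then 4 [4,7], then 6 [5,8], then 7 [6,10], then 6 [8,11], then 4 [9,12], then 7 [10,13], then 7 [11,14] gives a common subsequence of length 10. The LCS DP gives dp[12][14] = 10, so this is optimal.

10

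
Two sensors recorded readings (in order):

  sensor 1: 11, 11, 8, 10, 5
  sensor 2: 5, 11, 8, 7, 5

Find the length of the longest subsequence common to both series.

3

One common subsequence of length 3: 11 [2,2], then 8 [3,3], then 5 [5,5], and the DP table's final entry dp[5][5] is also 3, so no common subsequence is longer.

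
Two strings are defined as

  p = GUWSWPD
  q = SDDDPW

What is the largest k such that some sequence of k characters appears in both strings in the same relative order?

2

Let dp[i][j] be the LCS length of the first i characters of p and the first j characters of q. dp[i][j] = dp[i-1][j-1]+1 when the i-th and j-th characters match, else max(dp[i-1][j], dp[i][j-1]).
    ·  S  D  D  D  P  W
 ·  0  0  0  0  0  0  0
 G  0  0  0  0  0  0  0
 U  0  0  0  0  0  0  0
 W  0  0  0  0  0  0  1
 S  0  1  1  1  1  1  1
 W  0  1  1  1  1  1  2
 P  0  1  1  1  1  2  2
 D  0  1  2  2  2  2  2
dp[7][6] = 2. One LCS (by backtracking along matches): SW.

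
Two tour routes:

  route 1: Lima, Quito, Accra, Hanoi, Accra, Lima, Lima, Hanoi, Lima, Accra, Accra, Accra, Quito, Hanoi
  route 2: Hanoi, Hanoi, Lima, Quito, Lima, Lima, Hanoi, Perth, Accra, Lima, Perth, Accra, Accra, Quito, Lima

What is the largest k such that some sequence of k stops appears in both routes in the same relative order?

One common subsequence of length 9: Lima (route 1 #1, route 2 #3), then Quito (route 1 #2, route 2 #4), then Lima (route 1 #6, route 2 #5), then Lima (route 1 #7, route 2 #6), then Hanoi (route 1 #8, route 2 #7), then Lima (route 1 #9, route 2 #10), then Accra (route 1 #11, route 2 #12), then Accra (route 1 #12, route 2 #13), then Quito (route 1 #13, route 2 #14). The LCS DP gives dp[14][15] = 9, so this is optimal.

9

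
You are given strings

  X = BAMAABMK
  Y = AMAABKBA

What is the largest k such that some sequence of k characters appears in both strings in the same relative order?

6

Pick A (X #2, Y #1); then M (X #3, Y #2); then A (X #4, Y #3); then A (X #5, Y #4); then B (X #6, Y #5); then K (X #8, Y #6); all 6 characters appear in both, in order, and the DP table's final entry dp[8][8] is also 6, so no common subsequence is longer.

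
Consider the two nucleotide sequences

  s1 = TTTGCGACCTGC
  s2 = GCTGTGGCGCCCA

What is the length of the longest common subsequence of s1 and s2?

8

One common subsequence of length 8: T (s1 #1, s2 #3), T (s1 #2, s2 #5), G (s1 #4, s2 #7), C (s1 #5, s2 #8), G (s1 #6, s2 #9), C (s1 #8, s2 #10), C (s1 #9, s2 #11), C (s1 #12, s2 #12), and the DP table's final entry dp[12][13] is also 8, so no common subsequence is longer.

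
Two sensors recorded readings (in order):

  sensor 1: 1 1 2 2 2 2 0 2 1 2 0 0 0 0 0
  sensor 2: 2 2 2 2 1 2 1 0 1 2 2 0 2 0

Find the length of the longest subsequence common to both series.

9

One common subsequence of length 9: 2 at sensor 1[3]=sensor 2[2]; then 2 at sensor 1[4]=sensor 2[3]; then 2 at sensor 1[5]=sensor 2[4]; then 2 at sensor 1[6]=sensor 2[6]; then 0 at sensor 1[7]=sensor 2[8]; then 2 at sensor 1[8]=sensor 2[10]; then 2 at sensor 1[10]=sensor 2[11]; then 0 at sensor 1[11]=sensor 2[12]; then 0 at sensor 1[15]=sensor 2[14]. dp[15][14] = 9 confirms this is the maximum.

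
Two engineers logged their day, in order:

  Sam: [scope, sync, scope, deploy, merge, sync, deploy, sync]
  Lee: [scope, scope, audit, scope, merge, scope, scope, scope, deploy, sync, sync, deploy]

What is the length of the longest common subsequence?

5

One common subsequence of length 5: scope (Sam #1, Lee #7); then scope (Sam #3, Lee #8); then deploy (Sam #4, Lee #9); then sync (Sam #6, Lee #11); then deploy (Sam #7, Lee #12), and the DP table's final entry dp[8][12] is also 5, so no common subsequence is longer.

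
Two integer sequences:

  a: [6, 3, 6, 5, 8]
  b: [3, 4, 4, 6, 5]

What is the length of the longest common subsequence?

3

One common subsequence of length 3: 3 [2,1]; then 6 [3,4]; then 5 [4,5]. The LCS DP gives dp[5][5] = 3, so this is optimal.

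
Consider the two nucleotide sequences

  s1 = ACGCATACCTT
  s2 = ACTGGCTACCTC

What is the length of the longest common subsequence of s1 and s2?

One common subsequence of length 9: A (s1 #1, s2 #1) → C (s1 #2, s2 #2) → G (s1 #3, s2 #5) → C (s1 #4, s2 #6) → T (s1 #6, s2 #7) → A (s1 #7, s2 #8) → C (s1 #8, s2 #9) → C (s1 #9, s2 #10) → T (s1 #10, s2 #11), and the DP table's final entry dp[11][12] is also 9, so no common subsequence is longer.

9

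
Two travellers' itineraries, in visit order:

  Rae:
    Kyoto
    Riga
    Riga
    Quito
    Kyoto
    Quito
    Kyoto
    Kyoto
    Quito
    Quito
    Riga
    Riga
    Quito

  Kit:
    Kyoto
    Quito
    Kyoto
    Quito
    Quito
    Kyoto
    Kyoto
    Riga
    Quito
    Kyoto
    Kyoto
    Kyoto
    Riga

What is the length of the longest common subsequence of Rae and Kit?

8

Taking Kyoto at Rae[1]=Kit[1]; then Quito at Rae[4]=Kit[2]; then Kyoto at Rae[5]=Kit[3]; then Quito at Rae[6]=Kit[5]; then Kyoto at Rae[7]=Kit[6]; then Kyoto at Rae[8]=Kit[7]; then Quito at Rae[9]=Kit[9]; then Riga at Rae[12]=Kit[13] gives a common subsequence of length 8, and the DP table's final entry dp[13][13] is also 8, so no common subsequence is longer.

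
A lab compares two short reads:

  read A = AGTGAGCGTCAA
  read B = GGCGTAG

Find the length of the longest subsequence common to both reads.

Taking G (read A #4, read B #1); then G (read A #6, read B #2); then C (read A #7, read B #3); then G (read A #8, read B #4); then T (read A #9, read B #5); then A (read A #11, read B #6) gives a common subsequence of length 6. The LCS DP gives dp[12][7] = 6, so this is optimal.

6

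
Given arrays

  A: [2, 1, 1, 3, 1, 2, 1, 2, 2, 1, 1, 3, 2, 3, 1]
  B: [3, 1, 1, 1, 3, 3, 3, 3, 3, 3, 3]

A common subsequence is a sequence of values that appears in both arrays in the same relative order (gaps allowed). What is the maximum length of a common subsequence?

6

Match 3 at A[4]=B[1] → 1 at A[5]=B[2] → 1 at A[7]=B[3] → 1 at A[10]=B[4] → 3 at A[12]=B[10] → 3 at A[14]=B[11] — 6 values in the same relative order in both. The LCS DP gives dp[15][11] = 6, so this is optimal.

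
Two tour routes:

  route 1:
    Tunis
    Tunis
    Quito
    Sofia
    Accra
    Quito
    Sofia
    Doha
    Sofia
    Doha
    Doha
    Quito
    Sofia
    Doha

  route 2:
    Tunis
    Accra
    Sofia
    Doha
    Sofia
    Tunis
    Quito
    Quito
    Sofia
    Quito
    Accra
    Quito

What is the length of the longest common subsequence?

Taking Tunis (route 1 #2, route 2 #1), Accra (route 1 #5, route 2 #2), Sofia (route 1 #7, route 2 #3), Doha (route 1 #8, route 2 #4), Sofia (route 1 #9, route 2 #5), Quito (route 1 #12, route 2 #8), Sofia (route 1 #13, route 2 #9) gives a common subsequence of length 7. Since dp[14][12] = 7, nothing longer is possible.

7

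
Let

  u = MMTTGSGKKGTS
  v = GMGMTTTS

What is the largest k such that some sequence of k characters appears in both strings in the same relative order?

Pick M [1,2], then M [2,4], then T [3,5], then T [4,6], then T [11,7], then S [12,8]; all 6 characters appear in both, in order, and the DP table's final entry dp[12][8] is also 6, so no common subsequence is longer.

6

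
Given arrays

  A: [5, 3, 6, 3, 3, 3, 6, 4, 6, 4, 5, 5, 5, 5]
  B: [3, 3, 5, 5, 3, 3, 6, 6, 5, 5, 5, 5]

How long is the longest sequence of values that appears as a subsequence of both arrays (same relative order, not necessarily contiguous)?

10

Pick 3 (A #2, B #1), then 3 (A #4, B #2), then 3 (A #5, B #5), then 3 (A #6, B #6), then 6 (A #7, B #7), then 6 (A #9, B #8), then 5 (A #11, B #9), then 5 (A #12, B #10), then 5 (A #13, B #11), then 5 (A #14, B #12); all 10 values appear in both, in order. dp[14][12] = 10 confirms this is the maximum.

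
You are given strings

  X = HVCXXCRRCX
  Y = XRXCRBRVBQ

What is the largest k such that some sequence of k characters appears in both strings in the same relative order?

Taking X at X[4]=Y[1], then X at X[5]=Y[3], then C at X[6]=Y[4], then R at X[7]=Y[5], then R at X[8]=Y[7] gives a common subsequence of length 5, and the DP table's final entry dp[10][10] is also 5, so no common subsequence is longer.

5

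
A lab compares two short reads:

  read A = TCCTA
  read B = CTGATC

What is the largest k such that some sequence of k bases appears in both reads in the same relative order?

3

Pick C [3,1], then T [4,2], then A [5,4]; all 3 bases appear in both, in order, and the DP table's final entry dp[5][6] is also 3, so no common subsequence is longer.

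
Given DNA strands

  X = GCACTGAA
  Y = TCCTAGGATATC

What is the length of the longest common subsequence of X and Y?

Match C [2,2] → C [4,3] → T [5,4] → G [6,7] → A [7,8] → A [8,10] — 6 bases in the same relative order in both. Since dp[8][12] = 6, nothing longer is possible.

6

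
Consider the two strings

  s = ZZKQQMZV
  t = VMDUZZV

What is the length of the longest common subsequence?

Match Z (s #2, t #5), Z (s #7, t #6), V (s #8, t #7) — 3 characters in the same relative order in both, and the DP table's final entry dp[8][7] is also 3, so no common subsequence is longer.

3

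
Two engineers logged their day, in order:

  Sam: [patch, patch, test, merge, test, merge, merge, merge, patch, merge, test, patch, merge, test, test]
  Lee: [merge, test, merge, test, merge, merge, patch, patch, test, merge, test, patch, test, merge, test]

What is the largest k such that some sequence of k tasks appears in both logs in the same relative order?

11

One common subsequence of length 11: test (Sam #3, Lee #2); then merge (Sam #4, Lee #3); then test (Sam #5, Lee #4); then merge (Sam #6, Lee #5); then merge (Sam #7, Lee #6); then patch (Sam #9, Lee #8); then merge (Sam #10, Lee #10); then test (Sam #11, Lee #11); then patch (Sam #12, Lee #12); then merge (Sam #13, Lee #14); then test (Sam #15, Lee #15). Since dp[15][15] = 11, nothing longer is possible.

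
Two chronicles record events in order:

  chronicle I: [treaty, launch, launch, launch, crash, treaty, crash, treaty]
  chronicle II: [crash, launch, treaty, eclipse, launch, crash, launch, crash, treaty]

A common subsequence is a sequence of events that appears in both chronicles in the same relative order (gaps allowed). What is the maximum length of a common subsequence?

5

Match treaty [1,3] → launch [2,5] → launch [4,7] → crash [7,8] → treaty [8,9] — 5 events in the same relative order in both. dp[8][9] = 5 confirms this is the maximum.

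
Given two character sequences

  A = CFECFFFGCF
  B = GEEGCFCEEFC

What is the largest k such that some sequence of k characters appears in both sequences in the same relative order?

Let dp[i][j] be the LCS length of the first i characters of A and the first j characters of B. dp[i][j] = dp[i-1][j-1]+1 when the i-th and j-th characters match, else max(dp[i-1][j], dp[i][j-1]).
    ·  G  E  E  G  C  F  C  E  E  F  C
 ·  0  0  0  0  0  0  0  0  0  0  0  0
 C  0  0  0  0  0  1  1  1  1  1  1  1
 F  0  0  0  0  0  1  2  2  2  2  2  2
 E  0  0  1  1  1  1  2  2  3  3  3  3
 C  0  0  1  1  1  2  2  3  3  3  3  4
 F  0  0  1  1  1  2  3  3  3  3  4  4
 F  0  0  1  1  1  2  3  3  3  3  4  4
 F  0  0  1  1  1  2  3  3  3  3  4  4
 G  0  1  1  1  2  2  3  3  3  3  4  4
 C  0  1  1  1  2  3  3  4  4  4  4  5
 F  0  1  1  1  2  3  4  4  4  4  5  5
dp[10][11] = 5. One LCS (by backtracking along matches): CFEFC.

5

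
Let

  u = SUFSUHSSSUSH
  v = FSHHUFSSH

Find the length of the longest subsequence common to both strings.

Pick S [1,2]; then U [2,5]; then F [3,6]; then S [9,7]; then S [11,8]; then H [12,9]; all 6 characters appear in both, in order. Since dp[12][9] = 6, nothing longer is possible.

6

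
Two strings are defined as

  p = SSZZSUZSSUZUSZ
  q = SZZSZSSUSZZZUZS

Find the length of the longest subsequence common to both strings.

Taking S at p[2]=q[1]; then Z at p[3]=q[2]; then Z at p[4]=q[3]; then S at p[5]=q[4]; then Z at p[7]=q[5]; then S at p[8]=q[6]; then S at p[9]=q[7]; then U at p[10]=q[8]; then Z at p[11]=q[12]; then U at p[12]=q[13]; then S at p[13]=q[15] gives a common subsequence of length 11. dp[14][15] = 11 confirms this is the maximum.

11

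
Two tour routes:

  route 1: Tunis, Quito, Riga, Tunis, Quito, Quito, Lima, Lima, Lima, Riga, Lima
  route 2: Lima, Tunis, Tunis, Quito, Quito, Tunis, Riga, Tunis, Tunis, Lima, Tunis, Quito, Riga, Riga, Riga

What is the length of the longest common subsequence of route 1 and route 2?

Pick Tunis [1,3] → Quito [2,5] → Riga [3,7] → Tunis [4,11] → Quito [5,12] → Riga [10,15]; all 6 stops appear in both, in order. dp[11][15] = 6 confirms this is the maximum.

6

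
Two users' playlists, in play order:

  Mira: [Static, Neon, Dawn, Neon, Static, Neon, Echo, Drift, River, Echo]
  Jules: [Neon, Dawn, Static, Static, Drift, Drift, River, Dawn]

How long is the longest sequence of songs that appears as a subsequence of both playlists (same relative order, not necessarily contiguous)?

5

Match Neon [2,1], then Dawn [3,2], then Static [5,4], then Drift [8,6], then River [9,7] — 5 songs in the same relative order in both. The LCS DP gives dp[10][8] = 5, so this is optimal.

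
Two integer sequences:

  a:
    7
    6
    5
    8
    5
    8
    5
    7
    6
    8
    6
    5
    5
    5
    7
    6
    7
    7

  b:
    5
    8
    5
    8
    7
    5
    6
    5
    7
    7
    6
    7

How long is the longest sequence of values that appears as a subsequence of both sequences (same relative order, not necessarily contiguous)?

10

Pick 5 at a[3]=b[1], then 8 at a[4]=b[2], then 5 at a[5]=b[3], then 8 at a[6]=b[4], then 5 at a[7]=b[6], then 6 at a[11]=b[7], then 5 at a[12]=b[8], then 7 at a[15]=b[10], then 6 at a[16]=b[11], then 7 at a[18]=b[12]; all 10 values appear in both, in order. The LCS DP gives dp[18][12] = 10, so this is optimal.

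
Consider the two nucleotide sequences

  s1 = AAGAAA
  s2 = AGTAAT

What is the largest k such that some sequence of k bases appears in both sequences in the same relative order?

4

Match A (s1 #2, s2 #1), G (s1 #3, s2 #2), A (s1 #4, s2 #4), A (s1 #5, s2 #5) — 4 bases in the same relative order in both. dp[6][6] = 4 confirms this is the maximum.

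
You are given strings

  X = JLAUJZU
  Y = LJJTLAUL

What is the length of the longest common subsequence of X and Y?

4

Let dp[i][j] be the LCS length of the first i characters of X and the first j characters of Y. dp[i][j] = dp[i-1][j-1]+1 when the i-th and j-th characters match, else max(dp[i-1][j], dp[i][j-1]).
    ·  L  J  J  T  L  A  U  L
 ·  0  0  0  0  0  0  0  0  0
 J  0  0  1  1  1  1  1  1  1
 L  0  1  1  1  1  2  2  2  2
 A  0  1  1  1  1  2  3  3  3
 U  0  1  1  1  1  2  3  4  4
 J  0  1  2  2  2  2  3  4  4
 Z  0  1  2  2  2  2  3  4  4
 U  0  1  2  2  2  2  3  4  4
dp[7][8] = 4. One LCS (by backtracking along matches): JLAU.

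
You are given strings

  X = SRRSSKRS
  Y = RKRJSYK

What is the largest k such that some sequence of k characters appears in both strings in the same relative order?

4

Let dp[i][j] be the LCS length of the first i characters of X and the first j characters of Y. dp[i][j] = dp[i-1][j-1]+1 when the i-th and j-th characters match, else max(dp[i-1][j], dp[i][j-1]).
    ·  R  K  R  J  S  Y  K
 ·  0  0  0  0  0  0  0  0
 S  0  0  0  0  0  1  1  1
 R  0  1  1  1  1  1  1  1
 R  0  1  1  2  2  2  2  2
 S  0  1  1  2  2  3  3  3
 S  0  1  1  2  2  3  3  3
 K  0  1  2  2  2  3  3  4
 R  0  1  2  3  3  3  3  4
 S  0  1  2  3  3  4  4  4
dp[8][7] = 4. One LCS (by backtracking along matches): RRSK.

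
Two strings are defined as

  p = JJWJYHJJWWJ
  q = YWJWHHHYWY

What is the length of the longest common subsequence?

Pick J at p[2]=q[3]; then W at p[3]=q[4]; then Y at p[5]=q[8]; then W at p[9]=q[9]; all 4 characters appear in both, in order, and the DP table's final entry dp[11][10] is also 4, so no common subsequence is longer.

4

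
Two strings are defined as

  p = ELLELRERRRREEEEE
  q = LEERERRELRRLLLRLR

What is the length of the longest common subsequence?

Taking E [1,3], then E [4,5], then R [6,7], then E [7,8], then R [8,10], then R [9,11], then R [10,15], then R [11,17] gives a common subsequence of length 8. Since dp[16][17] = 8, nothing longer is possible.

8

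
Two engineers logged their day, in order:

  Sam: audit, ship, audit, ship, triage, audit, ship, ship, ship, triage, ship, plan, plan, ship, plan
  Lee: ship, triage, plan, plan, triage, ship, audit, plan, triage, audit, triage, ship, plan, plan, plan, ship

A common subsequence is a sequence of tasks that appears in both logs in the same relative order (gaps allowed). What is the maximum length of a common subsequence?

Pick ship (Sam #2, Lee #6), then audit (Sam #3, Lee #7), then triage (Sam #5, Lee #9), then audit (Sam #6, Lee #10), then triage (Sam #10, Lee #11), then ship (Sam #11, Lee #12), then plan (Sam #12, Lee #14), then plan (Sam #13, Lee #15), then ship (Sam #14, Lee #16); all 9 tasks appear in both, in order. The LCS DP gives dp[15][16] = 9, so this is optimal.

9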